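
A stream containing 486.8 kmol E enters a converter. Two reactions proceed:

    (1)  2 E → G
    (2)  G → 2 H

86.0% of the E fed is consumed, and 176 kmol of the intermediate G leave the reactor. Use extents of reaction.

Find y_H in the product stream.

0.214

Conversion of E: E consumed = 2ξ₁ = 0.86 × 486.8 → ξ₁ = 209.3 kmol.
G balance: n_G = 0 + 1ξ₁ − 1ξ₂ = 176 → ξ₂ = (1·209.3 − 176)/1 = 33.32 kmol.
Outlet amounts (n = n₀ + Σ ν·ξ):
  E: 486.8 − 2(209.3) = 68.15
  G: 0 + 1(209.3) − 1(33.32) = 176
  H: 0 + 2(33.32) = 66.65
Total out = 310.8 kmol; y_H = 66.65 / 310.8 = 0.2144.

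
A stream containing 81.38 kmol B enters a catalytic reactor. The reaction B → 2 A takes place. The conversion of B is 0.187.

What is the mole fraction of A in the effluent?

B reacted = 0.187 × 81.38 = 15.22 kmol; ν_B = −1, so ξ = 15.22/1 = 15.22 kmol.
Outlet amounts (n = n₀ + ν ξ):
  B: 81.38 − 1(15.22) = 66.16
  A: 0 + 2(15.22) = 30.44
Total out = 96.6 kmol; y_A = 30.44 / 96.6 = 0.3151.

0.315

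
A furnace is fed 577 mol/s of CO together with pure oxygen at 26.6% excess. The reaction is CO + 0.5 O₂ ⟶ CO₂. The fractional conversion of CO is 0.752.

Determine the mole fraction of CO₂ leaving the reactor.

0.598

Stoichiometric O₂ = 0.5 × 577 = 288.5 mol/s; O₂ fed = 288.5 × 1.266 = 365.2 mol/s.
Fuel reacted = 0.752 × 577 → ξ = 433.9 mol/s.
Outlet (n = n₀ + ν ξ):
  CO: 577 − 1(433.9) = 143.1
  O₂: 365.2 − 0.5(433.9) = 148.3
  CO₂: 0 + 1(433.9) = 433.9
Total out = 725.3 mol/s; y_CO₂ = 433.9 / 725.3 = 0.5982.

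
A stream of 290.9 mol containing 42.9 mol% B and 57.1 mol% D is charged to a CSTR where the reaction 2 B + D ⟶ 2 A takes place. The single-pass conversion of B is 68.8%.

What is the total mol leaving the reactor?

248 mol

B reacted = 0.688 × 124.8 = 85.86 mol; ν_B = −2, so ξ = 85.86/2 = 42.93 mol.
Outlet amounts (n = n₀ + ν ξ):
  B: 124.8 − 2(42.93) = 38.94
  D: 166.1 − 1(42.93) = 123.2
  A: 0 + 2(42.93) = 85.86
Total out = 38.94 + 123.2 + 85.86 = 248 mol.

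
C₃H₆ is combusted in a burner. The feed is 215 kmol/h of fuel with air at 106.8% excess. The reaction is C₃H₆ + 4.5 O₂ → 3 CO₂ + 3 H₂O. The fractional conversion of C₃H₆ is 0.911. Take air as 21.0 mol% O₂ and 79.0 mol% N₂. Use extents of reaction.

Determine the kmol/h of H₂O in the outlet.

588 kmol/h

Stoichiometric O₂ = 4.5 × 215 = 967.5 kmol/h; O₂ fed = 967.5 × 2.068 = 2001 kmol/h.
N₂ fed = 2001 × 79/21 = 7527 kmol/h.
Fuel reacted = 0.911 × 215 → ξ = 195.9 kmol/h.
Outlet (n = n₀ + ν ξ):
  C₃H₆: 215 − 1(195.9) = 19.13
  O₂: 2001 − 4.5(195.9) = 1119
  N₂: 7527 (inert)
  CO₂: 0 + 3(195.9) = 587.6
  H₂O: 0 + 3(195.9) = 587.6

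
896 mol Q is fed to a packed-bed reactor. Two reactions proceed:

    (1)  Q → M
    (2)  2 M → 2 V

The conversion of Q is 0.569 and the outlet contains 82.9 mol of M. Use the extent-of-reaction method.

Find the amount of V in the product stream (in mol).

427 mol

Conversion of Q: Q consumed = 1ξ₁ = 0.569 × 896 → ξ₁ = 509.8 mol.
M balance: n_M = 0 + 1ξ₁ − 2ξ₂ = 82.9 → ξ₂ = (1·509.8 − 82.9)/2 = 213.5 mol.
Outlet amounts (n = n₀ + Σ ν·ξ):
  Q: 896 − 1(509.8) = 386.2
  M: 0 + 1(509.8) − 2(213.5) = 82.9
  V: 0 + 2(213.5) = 426.9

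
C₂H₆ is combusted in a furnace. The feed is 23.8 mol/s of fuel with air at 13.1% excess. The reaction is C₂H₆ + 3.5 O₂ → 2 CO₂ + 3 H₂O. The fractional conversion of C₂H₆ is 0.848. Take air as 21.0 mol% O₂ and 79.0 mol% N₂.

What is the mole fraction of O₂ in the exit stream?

Stoichiometric O₂ = 3.5 × 23.8 = 83.3 mol/s; O₂ fed = 83.3 × 1.131 = 94.21 mol/s.
N₂ fed = 94.21 × 79/21 = 354.4 mol/s.
Fuel reacted = 0.848 × 23.8 → ξ = 20.18 mol/s.
Outlet (n = n₀ + ν ξ):
  C₂H₆: 23.8 − 1(20.18) = 3.618
  O₂: 94.21 − 3.5(20.18) = 23.57
  N₂: 354.4 (inert)
  CO₂: 0 + 2(20.18) = 40.36
  H₂O: 0 + 3(20.18) = 60.55
Total out = 482.5 mol/s; y_O₂ = 23.57 / 482.5 = 0.04886.

0.0489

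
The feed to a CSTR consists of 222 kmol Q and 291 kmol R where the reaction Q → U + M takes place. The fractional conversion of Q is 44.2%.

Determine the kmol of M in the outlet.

Q reacted = 0.442 × 222 = 98.12 kmol; ν_Q = −1, so ξ = 98.12/1 = 98.12 kmol.
Outlet amounts (n = n₀ + ν ξ):
  Q: 222 − 1(98.12) = 123.9
  U: 0 + 1(98.12) = 98.12
  M: 0 + 1(98.12) = 98.12
  R: 291 (inert)

98.1 kmol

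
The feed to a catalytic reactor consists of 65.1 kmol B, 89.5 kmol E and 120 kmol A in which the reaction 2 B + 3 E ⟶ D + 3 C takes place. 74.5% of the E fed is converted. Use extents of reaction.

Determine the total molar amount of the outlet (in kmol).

E reacted = 0.745 × 89.5 = 66.68 kmol; ν_E = −3, so ξ = 66.68/3 = 22.23 kmol.
Outlet amounts (n = n₀ + ν ξ):
  B: 65.1 − 2(22.23) = 20.65
  E: 89.5 − 3(22.23) = 22.82
  D: 0 + 1(22.23) = 22.23
  C: 0 + 3(22.23) = 66.68
  A: 120 (inert)
Total out = 20.65 + 22.82 + 22.23 + 66.68 + 120 = 252.4 kmol.

252 kmol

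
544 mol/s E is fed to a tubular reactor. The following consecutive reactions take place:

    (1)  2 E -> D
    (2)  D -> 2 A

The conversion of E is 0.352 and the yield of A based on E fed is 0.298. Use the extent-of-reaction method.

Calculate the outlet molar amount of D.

Conversion of E: E consumed = 2ξ₁ = 0.352 × 544 → ξ₁ = 95.74 mol/s.
Yield of A: 2ξ₂ / 544 = 0.298 → ξ₂ = 81.06 mol/s.
Outlet amounts (n = n₀ + Σ ν·ξ):
  E: 544 − 2(95.74) = 352.5
  D: 0 + 1(95.74) − 1(81.06) = 14.69
  A: 0 + 2(81.06) = 162.1

14.7 mol/s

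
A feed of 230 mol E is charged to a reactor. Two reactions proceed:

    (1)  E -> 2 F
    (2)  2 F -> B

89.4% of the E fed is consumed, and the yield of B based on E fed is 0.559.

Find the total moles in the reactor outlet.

307 mol

Conversion of E: E consumed = 1ξ₁ = 0.894 × 230 → ξ₁ = 205.6 mol.
Yield of B: 1ξ₂ / 230 = 0.559 → ξ₂ = 128.6 mol.
Outlet amounts (n = n₀ + Σ ν·ξ):
  E: 230 − 1(205.6) = 24.38
  F: 0 + 2(205.6) − 2(128.6) = 154.1
  B: 0 + 1(128.6) = 128.6
Total out = 24.38 + 154.1 + 128.6 = 307 mol.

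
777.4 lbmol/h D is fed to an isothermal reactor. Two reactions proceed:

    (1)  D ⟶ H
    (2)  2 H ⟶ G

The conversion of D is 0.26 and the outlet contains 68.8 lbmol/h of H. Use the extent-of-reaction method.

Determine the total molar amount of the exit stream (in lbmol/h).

Conversion of D: D consumed = 1ξ₁ = 0.26 × 777.4 → ξ₁ = 202.1 lbmol/h.
H balance: n_H = 0 + 1ξ₁ − 2ξ₂ = 68.8 → ξ₂ = (1·202.1 − 68.8)/2 = 66.66 lbmol/h.
Outlet amounts (n = n₀ + Σ ν·ξ):
  D: 777.4 − 1(202.1) = 575.3
  H: 0 + 1(202.1) − 2(66.66) = 68.8
  G: 0 + 1(66.66) = 66.66
Total out = 575.3 + 68.8 + 66.66 = 710.7 lbmol/h.

711 lbmol/h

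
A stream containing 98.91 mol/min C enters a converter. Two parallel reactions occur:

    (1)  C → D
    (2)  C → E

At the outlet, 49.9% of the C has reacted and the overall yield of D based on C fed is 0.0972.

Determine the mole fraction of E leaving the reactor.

0.402

Yield of D: 1ξ₁ / 98.91 = 0.0972 → ξ₁ = 9.614 mol/min.
Conversion of C: 1ξ₁ + 1ξ₂ = 0.499 × 98.91 = 49.36 → ξ₂ = 39.74 mol/min.
Outlet amounts (n = n₀ + Σ ν·ξ):
  C: 98.91 − 1(9.614) − 1(39.74) = 49.55
  D: 0 + 1(9.614) = 9.614
  E: 0 + 1(39.74) = 39.74
Total out = 98.91 mol/min; y_E = 39.74 / 98.91 = 0.4018.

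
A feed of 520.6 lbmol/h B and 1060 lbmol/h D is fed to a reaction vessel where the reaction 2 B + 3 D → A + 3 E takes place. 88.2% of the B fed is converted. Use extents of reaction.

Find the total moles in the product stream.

1350 lbmol/h

B reacted = 0.882 × 520.6 = 459.2 lbmol/h; ν_B = −2, so ξ = 459.2/2 = 229.6 lbmol/h.
Outlet amounts (n = n₀ + ν ξ):
  B: 520.6 − 2(229.6) = 61.43
  D: 1060 − 3(229.6) = 371.2
  A: 0 + 1(229.6) = 229.6
  E: 0 + 3(229.6) = 688.8
Total out = 61.43 + 371.2 + 229.6 + 688.8 = 1351 lbmol/h.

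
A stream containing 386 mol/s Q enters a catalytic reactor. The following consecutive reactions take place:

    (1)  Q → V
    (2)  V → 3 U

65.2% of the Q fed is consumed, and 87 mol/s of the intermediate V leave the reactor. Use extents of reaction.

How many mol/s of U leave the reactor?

494 mol/s

Conversion of Q: Q consumed = 1ξ₁ = 0.652 × 386 → ξ₁ = 251.7 mol/s.
V balance: n_V = 0 + 1ξ₁ − 1ξ₂ = 87 → ξ₂ = (1·251.7 − 87)/1 = 164.7 mol/s.
Outlet amounts (n = n₀ + Σ ν·ξ):
  Q: 386 − 1(251.7) = 134.3
  V: 0 + 1(251.7) − 1(164.7) = 87
  U: 0 + 3(164.7) = 494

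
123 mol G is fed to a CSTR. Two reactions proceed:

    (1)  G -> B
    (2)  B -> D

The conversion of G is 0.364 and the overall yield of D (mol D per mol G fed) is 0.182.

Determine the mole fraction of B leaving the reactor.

Conversion of G: G consumed = 1ξ₁ = 0.364 × 123 → ξ₁ = 44.77 mol.
Yield of D: 1ξ₂ / 123 = 0.182 → ξ₂ = 22.39 mol.
Outlet amounts (n = n₀ + Σ ν·ξ):
  G: 123 − 1(44.77) = 78.23
  B: 0 + 1(44.77) − 1(22.39) = 22.39
  D: 0 + 1(22.39) = 22.39
Total out = 123 mol; y_B = 22.39 / 123 = 0.182.

0.182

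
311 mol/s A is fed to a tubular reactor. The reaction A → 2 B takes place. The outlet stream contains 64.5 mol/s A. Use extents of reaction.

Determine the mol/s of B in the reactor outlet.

For A: n = n₀ − 1ξ → 64.5 = 311 − 1ξ, giving ξ = 246.5 mol/s.
Outlet amounts (n = n₀ + ν ξ):
  A: 311 − 1(246.5) = 64.5
  B: 0 + 2(246.5) = 493

493 mol/s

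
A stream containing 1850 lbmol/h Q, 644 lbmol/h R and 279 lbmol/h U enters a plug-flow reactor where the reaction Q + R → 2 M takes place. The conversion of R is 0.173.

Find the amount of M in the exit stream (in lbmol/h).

223 lbmol/h

R reacted = 0.173 × 644 = 111.4 lbmol/h; ν_R = −1, so ξ = 111.4/1 = 111.4 lbmol/h.
Outlet amounts (n = n₀ + ν ξ):
  Q: 1850 − 1(111.4) = 1739
  R: 644 − 1(111.4) = 532.6
  M: 0 + 2(111.4) = 222.8
  U: 279 (inert)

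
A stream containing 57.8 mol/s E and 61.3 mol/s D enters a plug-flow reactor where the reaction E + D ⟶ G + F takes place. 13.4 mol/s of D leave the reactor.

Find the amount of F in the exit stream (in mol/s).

47.9 mol/s

For D: n = n₀ − 1ξ → 13.4 = 61.3 − 1ξ, giving ξ = 47.9 mol/s.
Outlet amounts (n = n₀ + ν ξ):
  E: 57.8 − 1(47.9) = 9.9
  D: 61.3 − 1(47.9) = 13.4
  G: 0 + 1(47.9) = 47.9
  F: 0 + 1(47.9) = 47.9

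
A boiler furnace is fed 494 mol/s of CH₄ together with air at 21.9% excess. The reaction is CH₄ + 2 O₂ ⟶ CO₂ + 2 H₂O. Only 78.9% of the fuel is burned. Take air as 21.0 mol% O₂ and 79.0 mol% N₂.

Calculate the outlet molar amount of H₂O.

780 mol/s

Stoichiometric O₂ = 2 × 494 = 988 mol/s; O₂ fed = 988 × 1.219 = 1204 mol/s.
N₂ fed = 1204 × 79/21 = 4531 mol/s.
Fuel reacted = 0.789 × 494 → ξ = 389.8 mol/s.
Outlet (n = n₀ + ν ξ):
  CH₄: 494 − 1(389.8) = 104.2
  O₂: 1204 − 2(389.8) = 424.8
  N₂: 4531 (inert)
  CO₂: 0 + 1(389.8) = 389.8
  H₂O: 0 + 2(389.8) = 779.5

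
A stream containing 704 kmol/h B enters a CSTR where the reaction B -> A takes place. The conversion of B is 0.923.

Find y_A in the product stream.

B reacted = 0.923 × 704 = 649.8 kmol/h; ν_B = −1, so ξ = 649.8/1 = 649.8 kmol/h.
Outlet amounts (n = n₀ + ν ξ):
  B: 704 − 1(649.8) = 54.21
  A: 0 + 1(649.8) = 649.8
Total out = 704 kmol/h; y_A = 649.8 / 704 = 0.923.

0.923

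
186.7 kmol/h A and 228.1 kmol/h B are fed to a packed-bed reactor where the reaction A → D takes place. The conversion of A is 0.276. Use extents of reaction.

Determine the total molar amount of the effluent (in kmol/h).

A reacted = 0.276 × 186.7 = 51.53 kmol/h; ν_A = −1, so ξ = 51.53/1 = 51.53 kmol/h.
Outlet amounts (n = n₀ + ν ξ):
  A: 186.7 − 1(51.53) = 135.2
  D: 0 + 1(51.53) = 51.53
  B: 228.1 (inert)
Total out = 135.2 + 51.53 + 228.1 = 414.8 kmol/h.

415 kmol/h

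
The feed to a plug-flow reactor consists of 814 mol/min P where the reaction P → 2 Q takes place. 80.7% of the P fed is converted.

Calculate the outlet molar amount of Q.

1310 mol/min

P reacted = 0.807 × 814 = 656.9 mol/min; ν_P = −1, so ξ = 656.9/1 = 656.9 mol/min.
Outlet amounts (n = n₀ + ν ξ):
  P: 814 − 1(656.9) = 157.1
  Q: 0 + 2(656.9) = 1314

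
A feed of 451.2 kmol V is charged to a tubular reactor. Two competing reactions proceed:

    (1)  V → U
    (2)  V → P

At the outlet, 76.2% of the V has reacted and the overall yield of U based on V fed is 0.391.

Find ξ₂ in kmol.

Yield of U: 1ξ₁ / 451.2 = 0.391 → ξ₁ = 176.4 kmol.
Conversion of V: 1ξ₁ + 1ξ₂ = 0.762 × 451.2 = 343.8 → ξ₂ = 167.4 kmol.
Outlet amounts (n = n₀ + Σ ν·ξ):
  V: 451.2 − 1(176.4) − 1(167.4) = 107.4
  U: 0 + 1(176.4) = 176.4
  P: 0 + 1(167.4) = 167.4

ξ₂ = 167 kmol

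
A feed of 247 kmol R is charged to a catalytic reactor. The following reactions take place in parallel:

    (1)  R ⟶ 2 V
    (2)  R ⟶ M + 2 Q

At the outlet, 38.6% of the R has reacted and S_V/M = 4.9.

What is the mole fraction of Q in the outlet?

Conversion of R: R consumed = 0.386 × 247 = 95.34 kmol = 1ξ₁ + 1ξ₂.
Selectivity: 2ξ₁ / (1ξ₂) = 4.9 → ξ₁ = 2.45 ξ₂.
Substitute: (1·2.45 + 1) ξ₂ = 95.34 → ξ₂ = 27.64 kmol, ξ₁ = 67.71 kmol.
Outlet amounts (n = n₀ + Σ ν·ξ):
  R: 247 − 1(67.71) − 1(27.64) = 151.7
  V: 0 + 2(67.71) = 135.4
  M: 0 + 1(27.64) = 27.64
  Q: 0 + 2(27.64) = 55.27
Total out = 370 kmol; y_Q = 55.27 / 370 = 0.1494.

0.149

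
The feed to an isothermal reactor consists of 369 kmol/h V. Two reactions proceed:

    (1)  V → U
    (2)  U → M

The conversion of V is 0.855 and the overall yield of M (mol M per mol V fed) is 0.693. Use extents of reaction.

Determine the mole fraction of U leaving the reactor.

Conversion of V: V consumed = 1ξ₁ = 0.855 × 369 → ξ₁ = 315.5 kmol/h.
Yield of M: 1ξ₂ / 369 = 0.693 → ξ₂ = 255.7 kmol/h.
Outlet amounts (n = n₀ + Σ ν·ξ):
  V: 369 − 1(315.5) = 53.5
  U: 0 + 1(315.5) − 1(255.7) = 59.78
  M: 0 + 1(255.7) = 255.7
Total out = 369 kmol/h; y_U = 59.78 / 369 = 0.162.

0.162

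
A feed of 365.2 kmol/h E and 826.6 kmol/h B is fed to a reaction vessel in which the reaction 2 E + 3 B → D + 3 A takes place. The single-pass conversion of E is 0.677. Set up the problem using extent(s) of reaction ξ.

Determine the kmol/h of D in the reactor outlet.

124 kmol/h

E reacted = 0.677 × 365.2 = 247.2 kmol/h; ν_E = −2, so ξ = 247.2/2 = 123.6 kmol/h.
Outlet amounts (n = n₀ + ν ξ):
  E: 365.2 − 2(123.6) = 118
  B: 826.6 − 3(123.6) = 455.7
  D: 0 + 1(123.6) = 123.6
  A: 0 + 3(123.6) = 370.9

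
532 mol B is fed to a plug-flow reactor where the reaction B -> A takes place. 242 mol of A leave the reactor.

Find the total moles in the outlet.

532 mol

For A: n = n₀ + 1ξ → 242 = 0 + 1ξ, giving ξ = 242 mol.
Outlet amounts (n = n₀ + ν ξ):
  B: 532 − 1(242) = 290
  A: 0 + 1(242) = 242
Total out = 290 + 242 = 532 mol.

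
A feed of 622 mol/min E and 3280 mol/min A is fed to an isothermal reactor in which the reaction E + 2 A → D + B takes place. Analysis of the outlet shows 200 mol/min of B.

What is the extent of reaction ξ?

For B: n = n₀ + 1ξ → 200 = 0 + 1ξ, giving ξ = 200 mol/min.
Outlet amounts (n = n₀ + ν ξ):
  E: 622 − 1(200) = 422
  A: 3280 − 2(200) = 2880
  D: 0 + 1(200) = 200
  B: 0 + 1(200) = 200

ξ = 200 mol/min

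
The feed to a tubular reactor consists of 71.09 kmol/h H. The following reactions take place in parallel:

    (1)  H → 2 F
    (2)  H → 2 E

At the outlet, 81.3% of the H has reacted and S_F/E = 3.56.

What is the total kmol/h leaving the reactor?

129 kmol/h

Conversion of H: H consumed = 0.813 × 71.09 = 57.8 kmol/h = 1ξ₁ + 1ξ₂.
Selectivity: 2ξ₁ / (2ξ₂) = 3.56 → ξ₁ = 3.56 ξ₂.
Substitute: (1·3.56 + 1) ξ₂ = 57.8 → ξ₂ = 12.67 kmol/h, ξ₁ = 45.12 kmol/h.
Outlet amounts (n = n₀ + Σ ν·ξ):
  H: 71.09 − 1(45.12) − 1(12.67) = 13.29
  F: 0 + 2(45.12) = 90.24
  E: 0 + 2(12.67) = 25.35
Total out = 13.29 + 90.24 + 25.35 = 128.9 kmol/h.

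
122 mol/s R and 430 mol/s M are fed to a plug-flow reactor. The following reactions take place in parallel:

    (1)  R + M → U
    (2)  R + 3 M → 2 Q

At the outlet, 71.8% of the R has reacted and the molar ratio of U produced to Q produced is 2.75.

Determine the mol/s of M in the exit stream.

Conversion of R: R consumed = 0.718 × 122 = 87.6 mol/s = 1ξ₁ + 1ξ₂.
Selectivity: 1ξ₁ / (2ξ₂) = 2.75 → ξ₁ = 5.5 ξ₂.
Substitute: (1·5.5 + 1) ξ₂ = 87.6 → ξ₂ = 13.48 mol/s, ξ₁ = 74.12 mol/s.
Outlet amounts (n = n₀ + Σ ν·ξ):
  R: 122 − 1(74.12) − 1(13.48) = 34.4
  M: 430 − 1(74.12) − 3(13.48) = 315.5
  U: 0 + 1(74.12) = 74.12
  Q: 0 + 2(13.48) = 26.95

315 mol/s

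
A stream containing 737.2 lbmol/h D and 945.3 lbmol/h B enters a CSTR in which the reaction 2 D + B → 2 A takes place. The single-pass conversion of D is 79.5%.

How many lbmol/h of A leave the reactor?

586 lbmol/h

D reacted = 0.795 × 737.2 = 586.1 lbmol/h; ν_D = −2, so ξ = 586.1/2 = 293 lbmol/h.
Outlet amounts (n = n₀ + ν ξ):
  D: 737.2 − 2(293) = 151.1
  B: 945.3 − 1(293) = 652.3
  A: 0 + 2(293) = 586.1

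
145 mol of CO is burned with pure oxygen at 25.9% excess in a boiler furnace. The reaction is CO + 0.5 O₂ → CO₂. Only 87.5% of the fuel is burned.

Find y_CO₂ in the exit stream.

0.734

Stoichiometric O₂ = 0.5 × 145 = 72.5 mol; O₂ fed = 72.5 × 1.259 = 91.28 mol.
Fuel reacted = 0.875 × 145 → ξ = 126.9 mol.
Outlet (n = n₀ + ν ξ):
  CO: 145 − 1(126.9) = 18.12
  O₂: 91.28 − 0.5(126.9) = 27.84
  CO₂: 0 + 1(126.9) = 126.9
Total out = 172.8 mol; y_CO₂ = 126.9 / 172.8 = 0.7341.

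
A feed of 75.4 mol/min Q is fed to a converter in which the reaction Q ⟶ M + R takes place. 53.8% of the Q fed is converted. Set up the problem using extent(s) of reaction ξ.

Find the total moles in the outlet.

Q reacted = 0.538 × 75.4 = 40.57 mol/min; ν_Q = −1, so ξ = 40.57/1 = 40.57 mol/min.
Outlet amounts (n = n₀ + ν ξ):
  Q: 75.4 − 1(40.57) = 34.83
  M: 0 + 1(40.57) = 40.57
  R: 0 + 1(40.57) = 40.57
Total out = 34.83 + 40.57 + 40.57 = 116 mol/min.

116 mol/min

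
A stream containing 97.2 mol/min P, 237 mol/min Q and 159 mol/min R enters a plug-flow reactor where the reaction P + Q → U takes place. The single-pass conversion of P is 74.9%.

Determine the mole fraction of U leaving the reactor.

0.173

P reacted = 0.749 × 97.2 = 72.8 mol/min; ν_P = −1, so ξ = 72.8/1 = 72.8 mol/min.
Outlet amounts (n = n₀ + ν ξ):
  P: 97.2 − 1(72.8) = 24.4
  Q: 237 − 1(72.8) = 164.2
  U: 0 + 1(72.8) = 72.8
  R: 159 (inert)
Total out = 420.4 mol/min; y_U = 72.8 / 420.4 = 0.1732.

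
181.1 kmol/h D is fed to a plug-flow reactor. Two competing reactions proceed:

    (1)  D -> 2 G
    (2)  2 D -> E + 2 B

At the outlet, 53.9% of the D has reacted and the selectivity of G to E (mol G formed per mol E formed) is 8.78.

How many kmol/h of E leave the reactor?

15.3 kmol/h

Conversion of D: D consumed = 0.539 × 181.1 = 97.61 kmol/h = 1ξ₁ + 2ξ₂.
Selectivity: 2ξ₁ / (1ξ₂) = 8.78 → ξ₁ = 4.39 ξ₂.
Substitute: (1·4.39 + 2) ξ₂ = 97.61 → ξ₂ = 15.28 kmol/h, ξ₁ = 67.06 kmol/h.
Outlet amounts (n = n₀ + Σ ν·ξ):
  D: 181.1 − 1(67.06) − 2(15.28) = 83.49
  G: 0 + 2(67.06) = 134.1
  E: 0 + 1(15.28) = 15.28
  B: 0 + 2(15.28) = 30.55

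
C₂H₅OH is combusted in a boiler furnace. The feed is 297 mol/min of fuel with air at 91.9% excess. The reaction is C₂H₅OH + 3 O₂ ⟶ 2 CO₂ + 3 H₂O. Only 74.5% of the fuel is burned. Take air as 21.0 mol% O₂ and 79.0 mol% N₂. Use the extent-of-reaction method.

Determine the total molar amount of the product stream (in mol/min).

8660 mol/min

Stoichiometric O₂ = 3 × 297 = 891 mol/min; O₂ fed = 891 × 1.919 = 1710 mol/min.
N₂ fed = 1710 × 79/21 = 6432 mol/min.
Fuel reacted = 0.745 × 297 → ξ = 221.3 mol/min.
Outlet (n = n₀ + ν ξ):
  C₂H₅OH: 297 − 1(221.3) = 75.74
  O₂: 1710 − 3(221.3) = 1046
  N₂: 6432 (inert)
  CO₂: 0 + 2(221.3) = 442.5
  H₂O: 0 + 3(221.3) = 663.8
Total out = 75.74 + 1046 + 6432 + 442.5 + 663.8 = 8660 mol/min.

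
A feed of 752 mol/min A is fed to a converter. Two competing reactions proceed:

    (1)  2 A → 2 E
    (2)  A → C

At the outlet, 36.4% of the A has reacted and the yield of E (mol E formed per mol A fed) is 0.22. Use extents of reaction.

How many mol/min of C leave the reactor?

108 mol/min

Yield of E: 2ξ₁ / 752 = 0.22 → ξ₁ = 82.72 mol/min.
Conversion of A: 2ξ₁ + 1ξ₂ = 0.364 × 752 = 273.7 → ξ₂ = 108.3 mol/min.
Outlet amounts (n = n₀ + Σ ν·ξ):
  A: 752 − 2(82.72) − 1(108.3) = 478.3
  E: 0 + 2(82.72) = 165.4
  C: 0 + 1(108.3) = 108.3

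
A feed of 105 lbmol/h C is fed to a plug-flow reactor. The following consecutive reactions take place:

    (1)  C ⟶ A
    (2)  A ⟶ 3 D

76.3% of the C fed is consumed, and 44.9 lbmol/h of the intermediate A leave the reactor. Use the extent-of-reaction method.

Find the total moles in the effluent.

175 lbmol/h

Conversion of C: C consumed = 1ξ₁ = 0.763 × 105 → ξ₁ = 80.11 lbmol/h.
A balance: n_A = 0 + 1ξ₁ − 1ξ₂ = 44.9 → ξ₂ = (1·80.11 − 44.9)/1 = 35.21 lbmol/h.
Outlet amounts (n = n₀ + Σ ν·ξ):
  C: 105 − 1(80.11) = 24.89
  A: 0 + 1(80.11) − 1(35.21) = 44.9
  D: 0 + 3(35.21) = 105.6
Total out = 24.89 + 44.9 + 105.6 = 175.4 lbmol/h.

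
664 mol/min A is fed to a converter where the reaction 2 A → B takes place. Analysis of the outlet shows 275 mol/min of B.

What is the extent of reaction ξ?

For B: n = n₀ + 1ξ → 275 = 0 + 1ξ, giving ξ = 275 mol/min.
Outlet amounts (n = n₀ + ν ξ):
  A: 664 − 2(275) = 114
  B: 0 + 1(275) = 275

ξ = 275 mol/min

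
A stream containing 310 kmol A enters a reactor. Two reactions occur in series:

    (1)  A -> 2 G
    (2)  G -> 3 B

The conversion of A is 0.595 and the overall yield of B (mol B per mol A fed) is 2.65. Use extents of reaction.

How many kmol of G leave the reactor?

Conversion of A: A consumed = 1ξ₁ = 0.595 × 310 → ξ₁ = 184.4 kmol.
Yield of B: 3ξ₂ / 310 = 2.65 → ξ₂ = 273.8 kmol.
Outlet amounts (n = n₀ + Σ ν·ξ):
  A: 310 − 1(184.4) = 125.6
  G: 0 + 2(184.4) − 1(273.8) = 95.07
  B: 0 + 3(273.8) = 821.5

95.1 kmol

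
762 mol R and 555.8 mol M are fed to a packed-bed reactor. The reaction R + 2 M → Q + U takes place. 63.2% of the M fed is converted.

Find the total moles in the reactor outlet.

M reacted = 0.632 × 555.8 = 351.3 mol; ν_M = −2, so ξ = 351.3/2 = 175.6 mol.
Outlet amounts (n = n₀ + ν ξ):
  R: 762 − 1(175.6) = 586.4
  M: 555.8 − 2(175.6) = 204.5
  Q: 0 + 1(175.6) = 175.6
  U: 0 + 1(175.6) = 175.6
Total out = 586.4 + 204.5 + 175.6 + 175.6 = 1142 mol.

1140 mol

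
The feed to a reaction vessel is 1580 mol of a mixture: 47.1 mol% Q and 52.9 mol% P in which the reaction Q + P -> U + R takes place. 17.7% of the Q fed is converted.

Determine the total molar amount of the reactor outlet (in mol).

Q reacted = 0.177 × 744.2 = 131.7 mol; ν_Q = −1, so ξ = 131.7/1 = 131.7 mol.
Outlet amounts (n = n₀ + ν ξ):
  Q: 744.2 − 1(131.7) = 612.5
  P: 835.8 − 1(131.7) = 704.1
  U: 0 + 1(131.7) = 131.7
  R: 0 + 1(131.7) = 131.7
Total out = 612.5 + 704.1 + 131.7 + 131.7 = 1580 mol.

1580 mol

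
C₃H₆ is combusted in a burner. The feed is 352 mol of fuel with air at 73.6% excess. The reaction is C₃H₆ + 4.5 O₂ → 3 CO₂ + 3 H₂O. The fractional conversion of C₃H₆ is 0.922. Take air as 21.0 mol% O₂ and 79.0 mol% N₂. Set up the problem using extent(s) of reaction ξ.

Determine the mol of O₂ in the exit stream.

1290 mol

Stoichiometric O₂ = 4.5 × 352 = 1584 mol; O₂ fed = 1584 × 1.736 = 2750 mol.
N₂ fed = 2750 × 79/21 = 10340 mol.
Fuel reacted = 0.922 × 352 → ξ = 324.5 mol.
Outlet (n = n₀ + ν ξ):
  C₃H₆: 352 − 1(324.5) = 27.46
  O₂: 2750 − 4.5(324.5) = 1289
  N₂: 10340 (inert)
  CO₂: 0 + 3(324.5) = 973.6
  H₂O: 0 + 3(324.5) = 973.6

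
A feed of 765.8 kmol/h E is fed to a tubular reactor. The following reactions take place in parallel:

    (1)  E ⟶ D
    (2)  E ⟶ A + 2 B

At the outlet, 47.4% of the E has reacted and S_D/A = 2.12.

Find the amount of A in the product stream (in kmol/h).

Conversion of E: E consumed = 0.474 × 765.8 = 363 kmol/h = 1ξ₁ + 1ξ₂.
Selectivity: 1ξ₁ / (1ξ₂) = 2.12 → ξ₁ = 2.12 ξ₂.
Substitute: (1·2.12 + 1) ξ₂ = 363 → ξ₂ = 116.3 kmol/h, ξ₁ = 246.6 kmol/h.
Outlet amounts (n = n₀ + Σ ν·ξ):
  E: 765.8 − 1(246.6) − 1(116.3) = 402.8
  D: 0 + 1(246.6) = 246.6
  A: 0 + 1(116.3) = 116.3
  B: 0 + 2(116.3) = 232.7

116 kmol/h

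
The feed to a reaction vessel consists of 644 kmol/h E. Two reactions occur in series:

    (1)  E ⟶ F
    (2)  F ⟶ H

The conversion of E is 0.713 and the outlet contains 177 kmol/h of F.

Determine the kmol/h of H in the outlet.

Conversion of E: E consumed = 1ξ₁ = 0.713 × 644 → ξ₁ = 459.2 kmol/h.
F balance: n_F = 0 + 1ξ₁ − 1ξ₂ = 177 → ξ₂ = (1·459.2 − 177)/1 = 282.2 kmol/h.
Outlet amounts (n = n₀ + Σ ν·ξ):
  E: 644 − 1(459.2) = 184.8
  F: 0 + 1(459.2) − 1(282.2) = 177
  H: 0 + 1(282.2) = 282.2

282 kmol/h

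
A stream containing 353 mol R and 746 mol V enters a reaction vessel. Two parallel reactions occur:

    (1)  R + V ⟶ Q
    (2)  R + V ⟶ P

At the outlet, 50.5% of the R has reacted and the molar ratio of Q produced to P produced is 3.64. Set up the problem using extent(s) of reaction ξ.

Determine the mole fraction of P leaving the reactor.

0.0417

Conversion of R: R consumed = 0.505 × 353 = 178.3 mol = 1ξ₁ + 1ξ₂.
Selectivity: 1ξ₁ / (1ξ₂) = 3.64 → ξ₁ = 3.64 ξ₂.
Substitute: (1·3.64 + 1) ξ₂ = 178.3 → ξ₂ = 38.42 mol, ξ₁ = 139.8 mol.
Outlet amounts (n = n₀ + Σ ν·ξ):
  R: 353 − 1(139.8) − 1(38.42) = 174.7
  V: 746 − 1(139.8) − 1(38.42) = 567.7
  Q: 0 + 1(139.8) = 139.8
  P: 0 + 1(38.42) = 38.42
Total out = 920.7 mol; y_P = 38.42 / 920.7 = 0.04173.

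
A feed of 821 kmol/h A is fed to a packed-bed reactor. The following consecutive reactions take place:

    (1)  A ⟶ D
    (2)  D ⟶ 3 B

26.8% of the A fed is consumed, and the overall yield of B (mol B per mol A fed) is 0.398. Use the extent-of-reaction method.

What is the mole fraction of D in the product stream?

Conversion of A: A consumed = 1ξ₁ = 0.268 × 821 → ξ₁ = 220 kmol/h.
Yield of B: 3ξ₂ / 821 = 0.398 → ξ₂ = 108.9 kmol/h.
Outlet amounts (n = n₀ + Σ ν·ξ):
  A: 821 − 1(220) = 601
  D: 0 + 1(220) − 1(108.9) = 111.1
  B: 0 + 3(108.9) = 326.8
Total out = 1039 kmol/h; y_D = 111.1 / 1039 = 0.107.

0.107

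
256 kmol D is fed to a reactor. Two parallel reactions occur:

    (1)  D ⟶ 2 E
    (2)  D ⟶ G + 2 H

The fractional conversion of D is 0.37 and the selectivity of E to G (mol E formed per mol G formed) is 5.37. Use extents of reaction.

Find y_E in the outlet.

0.367

Conversion of D: D consumed = 0.37 × 256 = 94.72 kmol = 1ξ₁ + 1ξ₂.
Selectivity: 2ξ₁ / (1ξ₂) = 5.37 → ξ₁ = 2.685 ξ₂.
Substitute: (1·2.685 + 1) ξ₂ = 94.72 → ξ₂ = 25.7 kmol, ξ₁ = 69.02 kmol.
Outlet amounts (n = n₀ + Σ ν·ξ):
  D: 256 − 1(69.02) − 1(25.7) = 161.3
  E: 0 + 2(69.02) = 138
  G: 0 + 1(25.7) = 25.7
  H: 0 + 2(25.7) = 51.41
Total out = 376.4 kmol; y_E = 138 / 376.4 = 0.3667.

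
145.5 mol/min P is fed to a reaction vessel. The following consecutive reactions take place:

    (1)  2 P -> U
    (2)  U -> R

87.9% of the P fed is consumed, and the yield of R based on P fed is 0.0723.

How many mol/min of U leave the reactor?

53.4 mol/min

Conversion of P: P consumed = 2ξ₁ = 0.879 × 145.5 → ξ₁ = 63.95 mol/min.
Yield of R: 1ξ₂ / 145.5 = 0.0723 → ξ₂ = 10.52 mol/min.
Outlet amounts (n = n₀ + Σ ν·ξ):
  P: 145.5 − 2(63.95) = 17.61
  U: 0 + 1(63.95) − 1(10.52) = 53.43
  R: 0 + 1(10.52) = 10.52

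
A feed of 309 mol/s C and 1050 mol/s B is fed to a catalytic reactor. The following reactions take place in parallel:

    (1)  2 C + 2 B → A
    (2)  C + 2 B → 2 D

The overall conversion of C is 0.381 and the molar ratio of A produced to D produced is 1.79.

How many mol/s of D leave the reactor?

28.9 mol/s

Conversion of C: C consumed = 0.381 × 309 = 117.7 mol/s = 2ξ₁ + 1ξ₂.
Selectivity: 1ξ₁ / (2ξ₂) = 1.79 → ξ₁ = 3.58 ξ₂.
Substitute: (2·3.58 + 1) ξ₂ = 117.7 → ξ₂ = 14.43 mol/s, ξ₁ = 51.65 mol/s.
Outlet amounts (n = n₀ + Σ ν·ξ):
  C: 309 − 2(51.65) − 1(14.43) = 191.3
  B: 1050 − 2(51.65) − 2(14.43) = 917.8
  A: 0 + 1(51.65) = 51.65
  D: 0 + 2(14.43) = 28.86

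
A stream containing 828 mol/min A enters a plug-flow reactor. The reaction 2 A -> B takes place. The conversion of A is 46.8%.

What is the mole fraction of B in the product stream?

0.305

A reacted = 0.468 × 828 = 387.5 mol/min; ν_A = −2, so ξ = 387.5/2 = 193.8 mol/min.
Outlet amounts (n = n₀ + ν ξ):
  A: 828 − 2(193.8) = 440.5
  B: 0 + 1(193.8) = 193.8
Total out = 634.2 mol/min; y_B = 193.8 / 634.2 = 0.3055.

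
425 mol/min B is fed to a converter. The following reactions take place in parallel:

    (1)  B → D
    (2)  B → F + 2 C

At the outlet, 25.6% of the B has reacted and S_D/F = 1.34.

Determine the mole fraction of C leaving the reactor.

0.18

Conversion of B: B consumed = 0.256 × 425 = 108.8 mol/min = 1ξ₁ + 1ξ₂.
Selectivity: 1ξ₁ / (1ξ₂) = 1.34 → ξ₁ = 1.34 ξ₂.
Substitute: (1·1.34 + 1) ξ₂ = 108.8 → ξ₂ = 46.5 mol/min, ξ₁ = 62.3 mol/min.
Outlet amounts (n = n₀ + Σ ν·ξ):
  B: 425 − 1(62.3) − 1(46.5) = 316.2
  D: 0 + 1(62.3) = 62.3
  F: 0 + 1(46.5) = 46.5
  C: 0 + 2(46.5) = 92.99
Total out = 518 mol/min; y_C = 92.99 / 518 = 0.1795.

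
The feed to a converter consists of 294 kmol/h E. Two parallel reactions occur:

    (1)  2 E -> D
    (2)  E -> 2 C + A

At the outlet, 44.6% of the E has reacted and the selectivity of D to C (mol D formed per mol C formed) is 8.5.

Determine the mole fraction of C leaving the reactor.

0.0315

Conversion of E: E consumed = 0.446 × 294 = 131.1 kmol/h = 2ξ₁ + 1ξ₂.
Selectivity: 1ξ₁ / (2ξ₂) = 8.5 → ξ₁ = 17 ξ₂.
Substitute: (2·17 + 1) ξ₂ = 131.1 → ξ₂ = 3.746 kmol/h, ξ₁ = 63.69 kmol/h.
Outlet amounts (n = n₀ + Σ ν·ξ):
  E: 294 − 2(63.69) − 1(3.746) = 162.9
  D: 0 + 1(63.69) = 63.69
  C: 0 + 2(3.746) = 7.493
  A: 0 + 1(3.746) = 3.746
Total out = 237.8 kmol/h; y_C = 7.493 / 237.8 = 0.03151.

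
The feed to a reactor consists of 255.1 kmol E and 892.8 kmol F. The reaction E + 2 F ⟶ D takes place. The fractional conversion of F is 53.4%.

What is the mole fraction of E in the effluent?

F reacted = 0.534 × 892.8 = 476.8 kmol; ν_F = −2, so ξ = 476.8/2 = 238.4 kmol.
Outlet amounts (n = n₀ + ν ξ):
  E: 255.1 − 1(238.4) = 16.72
  F: 892.8 − 2(238.4) = 416
  D: 0 + 1(238.4) = 238.4
Total out = 671.1 kmol; y_E = 16.72 / 671.1 = 0.02492.

0.0249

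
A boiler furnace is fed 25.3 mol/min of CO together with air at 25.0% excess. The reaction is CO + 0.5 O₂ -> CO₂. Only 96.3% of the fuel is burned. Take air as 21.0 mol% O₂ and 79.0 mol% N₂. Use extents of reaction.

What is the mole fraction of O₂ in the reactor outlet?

Stoichiometric O₂ = 0.5 × 25.3 = 12.65 mol/min; O₂ fed = 12.65 × 1.250 = 15.81 mol/min.
N₂ fed = 15.81 × 79/21 = 59.49 mol/min.
Fuel reacted = 0.963 × 25.3 → ξ = 24.36 mol/min.
Outlet (n = n₀ + ν ξ):
  CO: 25.3 − 1(24.36) = 0.9361
  O₂: 15.81 − 0.5(24.36) = 3.631
  N₂: 59.49 (inert)
  CO₂: 0 + 1(24.36) = 24.36
Total out = 88.42 mol/min; y_O₂ = 3.631 / 88.42 = 0.04106.

0.0411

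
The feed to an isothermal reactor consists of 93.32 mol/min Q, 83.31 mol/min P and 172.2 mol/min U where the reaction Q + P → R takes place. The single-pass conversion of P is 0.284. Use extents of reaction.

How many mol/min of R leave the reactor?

P reacted = 0.284 × 83.31 = 23.66 mol/min; ν_P = −1, so ξ = 23.66/1 = 23.66 mol/min.
Outlet amounts (n = n₀ + ν ξ):
  Q: 93.32 − 1(23.66) = 69.66
  P: 83.31 − 1(23.66) = 59.65
  R: 0 + 1(23.66) = 23.66
  U: 172.2 (inert)

23.7 mol/min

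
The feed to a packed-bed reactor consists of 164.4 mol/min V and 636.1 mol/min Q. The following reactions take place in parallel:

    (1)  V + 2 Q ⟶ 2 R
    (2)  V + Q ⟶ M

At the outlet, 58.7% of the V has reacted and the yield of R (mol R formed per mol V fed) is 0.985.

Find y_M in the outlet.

Yield of R: 2ξ₁ / 164.4 = 0.985 → ξ₁ = 80.97 mol/min.
Conversion of V: 1ξ₁ + 1ξ₂ = 0.587 × 164.4 = 96.5 → ξ₂ = 15.54 mol/min.
Outlet amounts (n = n₀ + Σ ν·ξ):
  V: 164.4 − 1(80.97) − 1(15.54) = 67.9
  Q: 636.1 − 2(80.97) − 1(15.54) = 458.6
  R: 0 + 2(80.97) = 161.9
  M: 0 + 1(15.54) = 15.54
Total out = 704 mol/min; y_M = 15.54 / 704 = 0.02207.

0.0221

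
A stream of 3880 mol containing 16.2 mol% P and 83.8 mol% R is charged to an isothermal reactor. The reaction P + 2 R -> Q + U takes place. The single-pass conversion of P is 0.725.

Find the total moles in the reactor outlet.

P reacted = 0.725 × 628.6 = 455.7 mol; ν_P = −1, so ξ = 455.7/1 = 455.7 mol.
Outlet amounts (n = n₀ + ν ξ):
  P: 628.6 − 1(455.7) = 172.9
  R: 3251 − 2(455.7) = 2340
  Q: 0 + 1(455.7) = 455.7
  U: 0 + 1(455.7) = 455.7
Total out = 172.9 + 2340 + 455.7 + 455.7 = 3424 mol.

3420 mol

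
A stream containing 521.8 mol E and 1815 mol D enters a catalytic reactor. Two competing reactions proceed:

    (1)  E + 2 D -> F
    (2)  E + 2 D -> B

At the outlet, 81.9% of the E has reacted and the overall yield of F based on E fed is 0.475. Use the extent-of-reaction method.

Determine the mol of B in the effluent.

Yield of F: 1ξ₁ / 521.8 = 0.475 → ξ₁ = 247.9 mol.
Conversion of E: 1ξ₁ + 1ξ₂ = 0.819 × 521.8 = 427.4 → ξ₂ = 179.5 mol.
Outlet amounts (n = n₀ + Σ ν·ξ):
  E: 521.8 − 1(247.9) − 1(179.5) = 94.45
  D: 1815 − 2(247.9) − 2(179.5) = 960.3
  F: 0 + 1(247.9) = 247.9
  B: 0 + 1(179.5) = 179.5

179 mol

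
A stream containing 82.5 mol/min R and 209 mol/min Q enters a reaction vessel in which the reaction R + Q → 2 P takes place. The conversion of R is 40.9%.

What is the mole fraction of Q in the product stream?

0.601

R reacted = 0.409 × 82.5 = 33.74 mol/min; ν_R = −1, so ξ = 33.74/1 = 33.74 mol/min.
Outlet amounts (n = n₀ + ν ξ):
  R: 82.5 − 1(33.74) = 48.76
  Q: 209 − 1(33.74) = 175.3
  P: 0 + 2(33.74) = 67.48
Total out = 291.5 mol/min; y_Q = 175.3 / 291.5 = 0.6012.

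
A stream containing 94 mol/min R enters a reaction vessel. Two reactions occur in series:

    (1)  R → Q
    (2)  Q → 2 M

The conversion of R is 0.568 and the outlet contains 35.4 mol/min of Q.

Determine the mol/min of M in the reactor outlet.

36 mol/min

Conversion of R: R consumed = 1ξ₁ = 0.568 × 94 → ξ₁ = 53.39 mol/min.
Q balance: n_Q = 0 + 1ξ₁ − 1ξ₂ = 35.4 → ξ₂ = (1·53.39 − 35.4)/1 = 17.99 mol/min.
Outlet amounts (n = n₀ + Σ ν·ξ):
  R: 94 − 1(53.39) = 40.61
  Q: 0 + 1(53.39) − 1(17.99) = 35.4
  M: 0 + 2(17.99) = 35.98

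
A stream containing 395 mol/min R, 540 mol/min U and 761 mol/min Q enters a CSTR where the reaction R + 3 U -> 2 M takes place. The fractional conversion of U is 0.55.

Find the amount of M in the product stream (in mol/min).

198 mol/min

U reacted = 0.55 × 540 = 297 mol/min; ν_U = −3, so ξ = 297/3 = 99 mol/min.
Outlet amounts (n = n₀ + ν ξ):
  R: 395 − 1(99) = 296
  U: 540 − 3(99) = 243
  M: 0 + 2(99) = 198
  Q: 761 (inert)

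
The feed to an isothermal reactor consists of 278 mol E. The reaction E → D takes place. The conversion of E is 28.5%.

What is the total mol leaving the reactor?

278 mol

E reacted = 0.285 × 278 = 79.23 mol; ν_E = −1, so ξ = 79.23/1 = 79.23 mol.
Outlet amounts (n = n₀ + ν ξ):
  E: 278 − 1(79.23) = 198.8
  D: 0 + 1(79.23) = 79.23
Total out = 198.8 + 79.23 = 278 mol.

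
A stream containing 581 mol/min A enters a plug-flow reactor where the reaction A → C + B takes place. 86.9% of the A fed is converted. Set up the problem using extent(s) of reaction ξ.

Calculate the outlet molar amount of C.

A reacted = 0.869 × 581 = 504.9 mol/min; ν_A = −1, so ξ = 504.9/1 = 504.9 mol/min.
Outlet amounts (n = n₀ + ν ξ):
  A: 581 − 1(504.9) = 76.11
  C: 0 + 1(504.9) = 504.9
  B: 0 + 1(504.9) = 504.9

505 mol/min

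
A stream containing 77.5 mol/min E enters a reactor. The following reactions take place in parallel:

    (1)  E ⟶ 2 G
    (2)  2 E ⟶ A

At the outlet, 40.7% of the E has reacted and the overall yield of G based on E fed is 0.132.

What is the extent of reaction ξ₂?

ξ₂ = 13.2 mol/min

Yield of G: 2ξ₁ / 77.5 = 0.132 → ξ₁ = 5.115 mol/min.
Conversion of E: 1ξ₁ + 2ξ₂ = 0.407 × 77.5 = 31.54 → ξ₂ = 13.21 mol/min.
Outlet amounts (n = n₀ + Σ ν·ξ):
  E: 77.5 − 1(5.115) − 2(13.21) = 45.96
  G: 0 + 2(5.115) = 10.23
  A: 0 + 1(13.21) = 13.21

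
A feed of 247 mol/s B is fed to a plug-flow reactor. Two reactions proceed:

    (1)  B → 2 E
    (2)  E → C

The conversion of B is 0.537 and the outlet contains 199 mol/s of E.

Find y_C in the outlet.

Conversion of B: B consumed = 1ξ₁ = 0.537 × 247 → ξ₁ = 132.6 mol/s.
E balance: n_E = 0 + 2ξ₁ − 1ξ₂ = 199 → ξ₂ = (2·132.6 − 199)/1 = 66.28 mol/s.
Outlet amounts (n = n₀ + Σ ν·ξ):
  B: 247 − 1(132.6) = 114.4
  E: 0 + 2(132.6) − 1(66.28) = 199
  C: 0 + 1(66.28) = 66.28
Total out = 379.6 mol/s; y_C = 66.28 / 379.6 = 0.1746.

0.175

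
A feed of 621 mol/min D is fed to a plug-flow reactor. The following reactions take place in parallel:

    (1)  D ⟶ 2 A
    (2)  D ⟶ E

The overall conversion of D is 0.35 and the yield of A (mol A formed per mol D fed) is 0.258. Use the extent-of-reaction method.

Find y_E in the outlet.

0.196

Yield of A: 2ξ₁ / 621 = 0.258 → ξ₁ = 80.11 mol/min.
Conversion of D: 1ξ₁ + 1ξ₂ = 0.35 × 621 = 217.3 → ξ₂ = 137.2 mol/min.
Outlet amounts (n = n₀ + Σ ν·ξ):
  D: 621 − 1(80.11) − 1(137.2) = 403.6
  A: 0 + 2(80.11) = 160.2
  E: 0 + 1(137.2) = 137.2
Total out = 701.1 mol/min; y_E = 137.2 / 701.1 = 0.1957.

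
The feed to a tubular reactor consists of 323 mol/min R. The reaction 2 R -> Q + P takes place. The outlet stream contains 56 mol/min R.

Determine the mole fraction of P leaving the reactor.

0.413

For R: n = n₀ − 2ξ → 56 = 323 − 2ξ, giving ξ = 133.5 mol/min.
Outlet amounts (n = n₀ + ν ξ):
  R: 323 − 2(133.5) = 56
  Q: 0 + 1(133.5) = 133.5
  P: 0 + 1(133.5) = 133.5
Total out = 323 mol/min; y_P = 133.5 / 323 = 0.4133.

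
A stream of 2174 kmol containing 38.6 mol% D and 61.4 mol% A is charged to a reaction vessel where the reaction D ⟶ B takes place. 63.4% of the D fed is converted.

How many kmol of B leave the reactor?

532 kmol

D reacted = 0.634 × 839.2 = 532 kmol; ν_D = −1, so ξ = 532/1 = 532 kmol.
Outlet amounts (n = n₀ + ν ξ):
  D: 839.2 − 1(532) = 307.1
  B: 0 + 1(532) = 532
  A: 1335 (inert)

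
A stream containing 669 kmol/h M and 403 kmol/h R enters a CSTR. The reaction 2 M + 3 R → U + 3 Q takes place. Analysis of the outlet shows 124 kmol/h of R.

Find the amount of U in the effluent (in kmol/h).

93 kmol/h

For R: n = n₀ − 3ξ → 124 = 403 − 3ξ, giving ξ = 93 kmol/h.
Outlet amounts (n = n₀ + ν ξ):
  M: 669 − 2(93) = 483
  R: 403 − 3(93) = 124
  U: 0 + 1(93) = 93
  Q: 0 + 3(93) = 279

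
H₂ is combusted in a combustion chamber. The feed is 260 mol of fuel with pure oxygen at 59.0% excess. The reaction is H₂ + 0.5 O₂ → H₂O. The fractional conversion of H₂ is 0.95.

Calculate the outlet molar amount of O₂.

Stoichiometric O₂ = 0.5 × 260 = 130 mol; O₂ fed = 130 × 1.590 = 206.7 mol.
Fuel reacted = 0.95 × 260 → ξ = 247 mol.
Outlet (n = n₀ + ν ξ):
  H₂: 260 − 1(247) = 13
  O₂: 206.7 − 0.5(247) = 83.2
  H₂O: 0 + 1(247) = 247

83.2 mol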